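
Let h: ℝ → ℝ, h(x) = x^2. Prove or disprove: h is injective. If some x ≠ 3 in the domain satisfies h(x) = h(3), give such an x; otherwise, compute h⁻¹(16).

-3

h(3) = 9 = (−3)^2 = h(−3) (since 2 is even), with 3 ≠ −3. So h is not injective.
For the follow-up, such an x exists: taking x = −3 ∈ ℝ gives h(−3) = 9 = h(3) with −3 ≠ 3.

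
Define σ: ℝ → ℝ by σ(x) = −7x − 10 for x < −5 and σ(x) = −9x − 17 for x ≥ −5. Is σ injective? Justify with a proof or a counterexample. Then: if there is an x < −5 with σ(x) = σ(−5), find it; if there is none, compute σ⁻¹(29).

Both pieces are strictly decreasing (slopes −7 and −9), so each is injective on its own interval.
The left piece maps (−∞, −5) onto (25, ∞); the right piece maps [−5, ∞) onto (−∞, 28].
These images overlap. In particular σ(−5) = 28 (right piece), and solving −7x − 10 = 28 on the left piece gives x = −38/7 < −5.
So σ(−38/7) = σ(−5) with −38/7 ≠ −5, and σ is not injective. This x = −38/7 is the requested value below −5.

-38/7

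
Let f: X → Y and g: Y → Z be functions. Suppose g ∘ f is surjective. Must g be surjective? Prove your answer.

surjective

Let c ∈ Z. Since g ∘ f is surjective, some a ∈ X has g(f(a)) = c. Then b = f(a) ∈ Y satisfies g(b) = c. So g is surjective.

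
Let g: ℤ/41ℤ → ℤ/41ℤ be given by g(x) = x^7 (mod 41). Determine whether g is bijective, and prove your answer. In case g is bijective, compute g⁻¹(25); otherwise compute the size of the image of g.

Since 41 is prime, the nonzero elements of ℤ/41ℤ form a cyclic group of order 40.
As gcd(7, 40) = 1, raising to the 7th power is a bijection on this group: if u^7 ≡ v^7 then (uv^{−1})^7 = 1, and the only element of order dividing gcd(7, 40) = 1 is 1, so u = v.
With g(0) = 0 this makes g injective on all of ℤ/41ℤ, hence bijective (finite equal-size domain and codomain). In particular g is bijective.
Since g is bijective, we find the preimage of 25. The inverse of x ↦ x^7 on (ℤ/41ℤ)^× is x ↦ x^23, because 7·23 = 161 = 4·40 + 1 ≡ 1 (mod 40) and x^{40} = 1 for x ≠ 0 (Fermat). So g⁻¹(25) = 25^23 mod 41.
Repeated squaring mod 41: 25^1 ≡ 25, 25^2 ≡ 25² = 625 ≡ 10, 25^4 ≡ 10² = 100 ≡ 18, 25^8 ≡ 18² = 324 ≡ 37, 25^16 ≡ 37² = 1369 ≡ 16. Since 23 = 16 + 4 + 2 + 1, 25^23 ≡ 16·18·10·25: 16·18 = 288 ≡ 1, then 1·10 = 10, then 10·25 = 250 ≡ 4. So 25^23 ≡ 4 (mod 41).
Hence g⁻¹(25) = 4.

4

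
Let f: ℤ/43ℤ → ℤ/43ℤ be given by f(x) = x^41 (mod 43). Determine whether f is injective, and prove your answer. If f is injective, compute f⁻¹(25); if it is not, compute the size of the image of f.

Since 43 is prime, the nonzero elements of ℤ/43ℤ form a cyclic group of order 42.
As gcd(41, 42) = 1, raising to the 41st power is a bijection on this group: if u^41 ≡ v^41 then (uv^{−1})^41 = 1, and the only element of order dividing gcd(41, 42) = 1 is 1, so u = v.
With f(0) = 0 this makes f injective on all of ℤ/43ℤ, hence bijective (finite equal-size domain and codomain). In particular f is injective.
Since f is injective, we find the preimage of 25. The inverse of x ↦ x^41 on (ℤ/43ℤ)^× is x ↦ x^41, because 41·41 = 1681 = 40·42 + 1 ≡ 1 (mod 42) and x^{42} = 1 for x ≠ 0 (Fermat). So f⁻¹(25) = 25^41 mod 43.
Repeated squaring mod 43: 25^1 ≡ 25, 25^2 ≡ 25² = 625 ≡ 23, 25^4 ≡ 23² = 529 ≡ 13, 25^8 ≡ 13² = 169 ≡ 40, 25^16 ≡ 40² = 1600 ≡ 9, 25^32 ≡ 9² = 81 ≡ 38. Since 41 = 32 + 8 + 1, 25^41 ≡ 38·40·25: 38·40 = 1520 ≡ 15, then 15·25 = 375 ≡ 31. So 25^41 ≡ 31 (mod 43).
Hence f⁻¹(25) = 31.

31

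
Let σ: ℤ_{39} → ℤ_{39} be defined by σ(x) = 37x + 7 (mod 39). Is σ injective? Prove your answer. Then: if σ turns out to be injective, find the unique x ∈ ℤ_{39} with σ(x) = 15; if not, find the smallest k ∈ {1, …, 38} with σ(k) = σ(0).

Suppose σ(a) = σ(b) in ℤ_{39}. Then 37a + 7 ≡ 37b + 7 (mod 39), so 37(a − b) ≡ 0 (mod 39).
Since gcd(37, 39) = 1, 37 is invertible modulo 39, thus a − b ≡ 0 (mod 39), i.e. a = b.
Hence σ is injective.
We now compute 37⁻¹ mod 39 explicitly. Euclid's algorithm: 39 = 1·37 + 2, 37 = 18·2 + 1; back-substituting gives 1 = 19·37 − 18·39, so 37⁻¹ ≡ 19 (mod 39).
Since σ is injective, we find σ⁻¹(15): we need 37x ≡ 15 − 7 ≡ 8 (mod 39). Using 37⁻¹ = 19: x ≡ 19·8 = 152 = 3·39 + 35, so x = 35.
Check: σ(35) = 37·35 + 7 = 1302 = 33·39 + 15 ≡ 15 (mod 39).

35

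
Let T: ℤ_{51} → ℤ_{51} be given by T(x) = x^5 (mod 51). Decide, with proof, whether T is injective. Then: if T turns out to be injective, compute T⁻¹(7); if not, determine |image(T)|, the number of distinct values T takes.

Computing x^5 mod 51 for each x (by repeated squaring, reducing mod 51 at every step), the values T(0), T(1), …, T(50) are: 0, 1, 32, 39, 4, 14, 24, 28, 26, 42, 40, 44, 3, 13, 29, 36, 16, 17, 18, 49, 5, 21, 31, 41, 45, 43, 8, 6, 10, 20, 30, 46, 2, 33, 34, 35, 15, 22, 38, 48, 7, 11, 9, 25, 23, 27, 37, 47, 12, 19, 50.
Every element of ℤ_{51} appears exactly once in this list, so T is a bijection, and in particular injective.
Since T is injective, we read off the preimage of 7 from the same table: T(40) = 7, so T⁻¹(7) = 40.

40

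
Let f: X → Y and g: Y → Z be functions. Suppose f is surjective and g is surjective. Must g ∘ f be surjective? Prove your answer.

Let c ∈ Z. Since g is surjective, there is b ∈ Y with g(b) = c. Since f is surjective, there is a ∈ X with f(a) = b.
Then (g ∘ f)(a) = g(b) = c. Hence g ∘ f is surjective.

surjective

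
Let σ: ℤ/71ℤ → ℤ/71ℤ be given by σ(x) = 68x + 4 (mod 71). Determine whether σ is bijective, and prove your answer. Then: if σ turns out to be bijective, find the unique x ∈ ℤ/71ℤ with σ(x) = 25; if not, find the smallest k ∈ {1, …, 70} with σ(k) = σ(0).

If σ(s) = σ(t), then 68s ≡ 68t (mod 71). Because gcd(68, 71) = 1, we may cancel 68 to get s ≡ t (mod 71).
We now compute 68⁻¹ mod 71 explicitly. Euclid's algorithm: 71 = 1·68 + 3, 68 = 22·3 + 2, 3 = 1·2 + 1; back-substituting gives 1 = 47·68 − 45·71, so 68⁻¹ ≡ 47 (mod 71).
Then y ↦ 47(y − 4) is a two-sided inverse to σ, so every y ∈ ℤ/71ℤ has a preimage.
Therefore σ is bijective.
Since σ is bijective, we compute σ⁻¹(25): solve 68x + 4 ≡ 25 (mod 71), i.e. 68x ≡ 21 (mod 71).
Multiplying by 68⁻¹ = 47 gives x ≡ 47·21 = 987 = 13·71 + 64 ≡ 64 (mod 71).
Check: σ(64) = 68·64 + 4 = 4356 = 61·71 + 25 ≡ 25 (mod 71).

64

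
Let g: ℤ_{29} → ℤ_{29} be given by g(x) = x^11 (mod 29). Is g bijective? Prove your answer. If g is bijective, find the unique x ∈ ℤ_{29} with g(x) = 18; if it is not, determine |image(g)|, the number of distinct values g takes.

2

Since 29 is prime, the nonzero elements of ℤ_{29} form a cyclic group of order 28.
As gcd(11, 28) = 1, raising to the 11th power is a bijection on this group: if u^11 ≡ v^11 then (uv^{−1})^11 = 1, and the only element of order dividing gcd(11, 28) = 1 is 1, so u = v.
With g(0) = 0 this makes g injective on all of ℤ_{29}, hence bijective (finite equal-size domain and codomain). In particular g is bijective.
Since g is bijective, we find the preimage of 18. The inverse of x ↦ x^11 on (ℤ_{29})^× is x ↦ x^23, because 11·23 = 253 = 9·28 + 1 ≡ 1 (mod 28) and x^{28} = 1 for x ≠ 0 (Fermat). So g⁻¹(18) = 18^23 mod 29.
Repeated squaring mod 29: 18^1 ≡ 18, 18^2 ≡ 18² = 324 ≡ 5, 18^4 ≡ 5² = 25, 18^8 ≡ 25² = 625 ≡ 16, 18^16 ≡ 16² = 256 ≡ 24. Since 23 = 16 + 4 + 2 + 1, 18^23 ≡ 24·25·5·18: 24·25 = 600 ≡ 20, then 20·5 = 100 ≡ 13, then 13·18 = 234 ≡ 2. So 18^23 ≡ 2 (mod 29).
Hence g⁻¹(18) = 2.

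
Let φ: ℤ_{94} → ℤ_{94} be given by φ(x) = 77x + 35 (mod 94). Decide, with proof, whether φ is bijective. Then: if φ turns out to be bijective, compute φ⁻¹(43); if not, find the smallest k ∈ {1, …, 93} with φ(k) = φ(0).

By definition, φ is injective when φ(s) = φ(t) forces s = t.
If φ(s) = φ(t), then 77s ≡ 77t (mod 94). Because gcd(77, 94) = 1, we may cancel 77 to get s ≡ t (mod 94).
We now compute 77⁻¹ mod 94 explicitly. Euclid's algorithm: 94 = 1·77 + 17, 77 = 4·17 + 9, 17 = 1·9 + 8, 9 = 1·8 + 1; back-substituting gives 1 = 11·77 − 9·94, so 77⁻¹ ≡ 11 (mod 94).
Then y ↦ 11(y − 35) is a two-sided inverse to φ, so every y ∈ ℤ_{94} has a preimage.
Thus φ is bijective.
Since φ is bijective, we compute φ⁻¹(43): solve 77x + 35 ≡ 43 (mod 94), i.e. 77x ≡ 8 (mod 94).
Multiplying by 77⁻¹ = 11 gives x ≡ 11·8 = 88 ≡ 88 (mod 94).
Check: φ(88) = 77·88 + 35 = 6811 = 72·94 + 43 ≡ 43 (mod 94).

88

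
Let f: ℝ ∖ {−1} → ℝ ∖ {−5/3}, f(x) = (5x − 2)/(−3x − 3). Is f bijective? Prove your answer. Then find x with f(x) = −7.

Suppose f(s) = f(t). Cross-multiplying: (5s − 2)(−3t − 3) = (5t − 2)(−3s − 3).
Expanding both sides and cancelling the symmetric terms leaves −21·(s − t) = 0. Since −21 ≠ 0, s = t. Thus f is injective.
For any y ≠ −5/3, solving y(−3x − 3) = 5x − 2 for x gives a well-defined x ≠ −1. So f is surjective.
Therefore f is bijective.
Solving f(x) = −7: cross-multiplying gives 5x − 2 = −7(−3x − 3), which rearranges to −16x = 23, so x = −23/16.

-23/16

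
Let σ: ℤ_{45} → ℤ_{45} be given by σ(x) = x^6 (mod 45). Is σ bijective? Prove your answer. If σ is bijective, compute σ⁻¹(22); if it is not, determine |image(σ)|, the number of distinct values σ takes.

σ(1) = 1^6 = 1.
σ(4): Repeated squaring mod 45: 4^1 ≡ 4, 4^2 ≡ 4² = 16, 4^4 ≡ 16² = 256 ≡ 31. Since 6 = 4 + 2, 4^6 ≡ 31·16: 31·16 = 496 ≡ 1. So 4^6 ≡ 1 (mod 45).
So σ(1) = σ(4) = 1 while 1 ≠ 4, so σ is not injective, hence not bijective.
Since σ is not bijective, we determine |image(σ)|. Computing x^6 mod 45 for each x (by repeated squaring, reducing mod 45 at every step), the values σ(0), σ(1), …, σ(44) are: 0, 1, 19, 9, 1, 10, 36, 19, 19, 36, 10, 1, 9, 19, 1, 0, 1, 19, 9, 1, 10, 36, 19, 19, 36, 10, 1, 9, 19, 1, 0, 1, 19, 9, 1, 10, 36, 19, 19, 36, 10, 1, 9, 19, 1.
The distinct values are {0, 1, 9, 10, 19, 36}; there are 6 of them.

6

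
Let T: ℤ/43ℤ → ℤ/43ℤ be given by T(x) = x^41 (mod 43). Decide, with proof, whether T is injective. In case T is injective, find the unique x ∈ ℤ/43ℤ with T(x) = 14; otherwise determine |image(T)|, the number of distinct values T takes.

40

Since 43 is prime, the nonzero elements of ℤ/43ℤ form a cyclic group of order 42.
As gcd(41, 42) = 1, raising to the 41st power is a bijection on this group: if u^41 ≡ v^41 then (uv^{−1})^41 = 1, and the only element of order dividing gcd(41, 42) = 1 is 1, so u = v.
With T(0) = 0 this makes T injective on all of ℤ/43ℤ, hence bijective (finite equal-size domain and codomain). In particular T is injective.
Since T is injective, we find the preimage of 14. The inverse of x ↦ x^41 on (ℤ/43ℤ)^× is x ↦ x^41, because 41·41 = 1681 = 40·42 + 1 ≡ 1 (mod 42) and x^{42} = 1 for x ≠ 0 (Fermat). So T⁻¹(14) = 14^41 mod 43.
Repeated squaring mod 43: 14^1 ≡ 14, 14^2 ≡ 14² = 196 ≡ 24, 14^4 ≡ 24² = 576 ≡ 17, 14^8 ≡ 17² = 289 ≡ 31, 14^16 ≡ 31² = 961 ≡ 15, 14^32 ≡ 15² = 225 ≡ 10. Since 41 = 32 + 8 + 1, 14^41 ≡ 10·31·14: 10·31 = 310 ≡ 9, then 9·14 = 126 ≡ 40. So 14^41 ≡ 40 (mod 43).
Hence T⁻¹(14) = 40.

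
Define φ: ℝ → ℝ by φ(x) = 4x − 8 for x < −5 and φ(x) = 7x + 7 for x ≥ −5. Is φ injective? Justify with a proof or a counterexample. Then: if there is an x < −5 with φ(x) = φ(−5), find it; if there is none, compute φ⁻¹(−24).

Both pieces are strictly increasing (slopes 4 and 7), so each is injective on its own interval.
The left piece maps (−∞, −5) onto (−∞, −28); the right piece maps [−5, ∞) onto [−28, ∞).
These images are disjoint, so no value is attained by both pieces. Hence φ is injective.
Because the two images are disjoint, no x < −5 has φ(x) = φ(−5), so we compute φ⁻¹(−24): −24 lies in [−28, ∞), so solve 7x + 7 = −24: x = (−24 − 7)/7 = −31/7.

-31/7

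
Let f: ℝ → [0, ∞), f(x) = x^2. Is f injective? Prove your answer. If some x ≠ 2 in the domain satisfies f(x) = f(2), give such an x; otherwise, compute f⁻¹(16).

f(2) = 4 = (−2)^2 = f(−2) (since 2 is even), with 2 ≠ −2. So f is not injective.
For the follow-up, such an x exists: taking x = −2 ∈ ℝ gives f(−2) = 4 = f(2) with −2 ≠ 2.

-2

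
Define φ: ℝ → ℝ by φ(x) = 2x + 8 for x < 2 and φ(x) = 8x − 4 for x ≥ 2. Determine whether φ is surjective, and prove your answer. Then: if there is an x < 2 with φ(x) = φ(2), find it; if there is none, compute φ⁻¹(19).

23/8

Both pieces are strictly increasing (slopes 2 and 8), so each is injective on its own interval.
The left piece maps (−∞, 2) onto (−∞, 12); the right piece maps [2, ∞) onto [12, ∞).
These images together cover ℝ, so φ is surjective.
Because the two images are disjoint, no x < 2 has φ(x) = φ(2), so we compute φ⁻¹(19): 19 lies in [12, ∞), so solve 8x − 4 = 19: x = (19 + 4)/8 = 23/8.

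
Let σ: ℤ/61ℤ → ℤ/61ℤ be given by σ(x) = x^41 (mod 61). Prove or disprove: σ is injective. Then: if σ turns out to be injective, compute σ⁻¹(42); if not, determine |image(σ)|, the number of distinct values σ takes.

Since 61 is prime, the nonzero elements of ℤ/61ℤ form a cyclic group of order 60.
As gcd(41, 60) = 1, raising to the 41st power is a bijection on this group: if u^41 ≡ v^41 then (uv^{−1})^41 = 1, and the only element of order dividing gcd(41, 60) = 1 is 1, so u = v.
With σ(0) = 0 this makes σ injective on all of ℤ/61ℤ, hence bijective (finite equal-size domain and codomain). In particular σ is injective.
Since σ is injective, we find the preimage of 42. The inverse of x ↦ x^41 on (ℤ/61ℤ)^× is x ↦ x^41, because 41·41 = 1681 = 28·60 + 1 ≡ 1 (mod 60) and x^{60} = 1 for x ≠ 0 (Fermat). So σ⁻¹(42) = 42^41 mod 61.
Repeated squaring mod 61: 42^1 ≡ 42, 42^2 ≡ 42² = 1764 ≡ 56, 42^4 ≡ 56² = 3136 ≡ 25, 42^8 ≡ 25² = 625 ≡ 15, 42^16 ≡ 15² = 225 ≡ 42, 42^32 ≡ 42² = 1764 ≡ 56. Since 41 = 32 + 8 + 1, 42^41 ≡ 56·15·42: 56·15 = 840 ≡ 47, then 47·42 = 1974 ≡ 22. So 42^41 ≡ 22 (mod 61).
Hence σ⁻¹(42) = 22.

22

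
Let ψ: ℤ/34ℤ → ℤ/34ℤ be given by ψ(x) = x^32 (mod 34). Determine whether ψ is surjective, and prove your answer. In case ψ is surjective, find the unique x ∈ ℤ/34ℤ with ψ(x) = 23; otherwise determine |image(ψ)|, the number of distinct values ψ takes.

ψ(1) = 1^32 = 1.
ψ(3): Repeated squaring mod 34: 3^1 ≡ 3, 3^2 ≡ 3² = 9, 3^4 ≡ 9² = 81 ≡ 13, 3^8 ≡ 13² = 169 ≡ 33, 3^16 ≡ 33² = 1089 ≡ 1, 3^32 ≡ 1² = 1. So 3^32 ≡ 1 (mod 34).
So ψ(1) = ψ(3) = 1 while 1 ≠ 3, so ψ is not injective.
A non-injective map from the 34-element set ℤ/34ℤ to itself takes at most 33 distinct values, so it cannot be surjective. So ψ is not surjective.
Since ψ is not surjective, we determine |image(ψ)|. Computing x^32 mod 34 for each x (by repeated squaring, reducing mod 34 at every step), the values ψ(0), ψ(1), …, ψ(33) are: 0, 1, 18, 1, 18, 1, 18, 1, 18, 1, 18, 1, 18, 1, 18, 1, 18, 17, 18, 1, 18, 1, 18, 1, 18, 1, 18, 1, 18, 1, 18, 1, 18, 1.
The distinct values are {0, 1, 17, 18}; there are 4 of them.

4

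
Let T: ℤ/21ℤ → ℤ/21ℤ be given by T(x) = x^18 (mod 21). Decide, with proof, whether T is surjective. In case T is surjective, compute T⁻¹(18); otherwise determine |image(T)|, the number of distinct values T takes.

T(1) = 1^18 = 1.
T(2): Repeated squaring mod 21: 2^1 ≡ 2, 2^2 ≡ 2² = 4, 2^4 ≡ 4² = 16, 2^8 ≡ 16² = 256 ≡ 4, 2^16 ≡ 4² = 16. Since 18 = 16 + 2, 2^18 ≡ 16·4: 16·4 = 64 ≡ 1. So 2^18 ≡ 1 (mod 21).
So T(1) = T(2) = 1 while 1 ≠ 2, hence T is not injective.
A non-injective map from the 21-element set ℤ/21ℤ to itself takes at most 20 distinct values, so it cannot be surjective. Hence T is not surjective.
Since T is not surjective, we determine |image(T)|. Computing x^18 mod 21 for each x (by repeated squaring, reducing mod 21 at every step), the values T(0), T(1), …, T(20) are: 0, 1, 1, 15, 1, 1, 15, 7, 1, 15, 1, 1, 15, 1, 7, 15, 1, 1, 15, 1, 1.
The distinct values are {0, 1, 7, 15}; there are 4 of them.

4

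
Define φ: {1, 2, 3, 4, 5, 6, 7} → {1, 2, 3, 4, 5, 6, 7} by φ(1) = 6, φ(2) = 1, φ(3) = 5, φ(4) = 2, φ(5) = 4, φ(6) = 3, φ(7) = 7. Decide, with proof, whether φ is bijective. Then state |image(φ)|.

The values 6, 1, 5, 2, 4, 3, 7 are a permutation of {1, 2, 3, 4, 5, 6, 7}: each element appears exactly once.
So φ is injective and surjective, hence bijective.
The image of φ is {1, 2, 3, 4, 5, 6, 7}, which has 7 elements.

7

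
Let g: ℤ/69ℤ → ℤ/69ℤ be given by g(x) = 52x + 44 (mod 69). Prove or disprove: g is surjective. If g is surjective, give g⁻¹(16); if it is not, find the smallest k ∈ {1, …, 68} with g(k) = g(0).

26

Since gcd(52, 69) = 1, 52 is invertible modulo 69. Euclid's algorithm: 69 = 1·52 + 17, 52 = 3·17 + 1; back-substituting gives 1 = 4·52 − 3·69, so 52⁻¹ ≡ 4 (mod 69).
For any y ∈ ℤ/69ℤ, x = 4(y − 44) mod 69 satisfies g(x) = 52·4(y − 44) + 44 ≡ y (since 52·4 ≡ 1 mod 69). So every y has a preimage.
Hence g is surjective.
Since g is surjective, we find g⁻¹(16): we need 52x ≡ 16 − 44 ≡ 41 (mod 69). Using 52⁻¹ = 4: x ≡ 4·41 = 164 = 2·69 + 26, so x = 26.
Check: g(26) = 52·26 + 44 = 1396 = 20·69 + 16 ≡ 16 (mod 69).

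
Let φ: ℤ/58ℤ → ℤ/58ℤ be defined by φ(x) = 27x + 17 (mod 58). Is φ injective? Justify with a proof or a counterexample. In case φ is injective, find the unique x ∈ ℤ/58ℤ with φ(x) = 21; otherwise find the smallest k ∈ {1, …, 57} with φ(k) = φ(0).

56

If φ(a) = φ(b), then 27a ≡ 27b (mod 58). Because gcd(27, 58) = 1, we may cancel 27 to get a ≡ b (mod 58).
Thus φ is injective.
We now compute 27⁻¹ mod 58 explicitly. Euclid's algorithm: 58 = 2·27 + 4, 27 = 6·4 + 3, 4 = 1·3 + 1; back-substituting gives 1 = 43·27 − 20·58, so 27⁻¹ ≡ 43 (mod 58).
Since φ is injective, we find φ⁻¹(21): we need 27x ≡ 21 − 17 ≡ 4 (mod 58). Using 27⁻¹ = 43: x ≡ 43·4 = 172 = 2·58 + 56, so x = 56.
Check: φ(56) = 27·56 + 17 = 1529 = 26·58 + 21 ≡ 21 (mod 58).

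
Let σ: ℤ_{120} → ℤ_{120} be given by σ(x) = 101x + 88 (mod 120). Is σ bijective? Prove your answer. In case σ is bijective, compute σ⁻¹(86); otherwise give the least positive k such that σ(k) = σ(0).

Suppose σ(s) = σ(t) in ℤ_{120}. Then 101s + 88 ≡ 101t + 88 (mod 120), thus 101(s − t) ≡ 0 (mod 120).
Since gcd(101, 120) = 1, 101 is invertible modulo 120, therefore s − t ≡ 0 (mod 120), i.e. s = t.
We now compute 101⁻¹ mod 120 explicitly. Euclid's algorithm: 120 = 1·101 + 19, 101 = 5·19 + 6, 19 = 3·6 + 1; back-substituting gives 1 = 101·101 − 85·120, so 101⁻¹ ≡ 101 (mod 120).
For any y ∈ ℤ_{120}, x = 101(y − 88) mod 120 satisfies σ(x) = 101·101(y − 88) + 88 ≡ y (since 101·101 ≡ 1 mod 120). So every y has a preimage.
Hence σ is bijective.
Since σ is bijective, we find σ⁻¹(86): we need 101x ≡ 86 − 88 ≡ 118 (mod 120). Using 101⁻¹ = 101: x ≡ 101·118 = 11918 = 99·120 + 38, so x = 38.
Check: σ(38) = 101·38 + 88 = 3926 = 32·120 + 86 ≡ 86 (mod 120).

38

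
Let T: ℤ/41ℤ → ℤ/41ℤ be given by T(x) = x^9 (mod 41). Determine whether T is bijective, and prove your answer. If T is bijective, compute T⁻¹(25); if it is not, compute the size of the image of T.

Since 41 is prime, the nonzero elements of ℤ/41ℤ form a cyclic group of order 40.
As gcd(9, 40) = 1, raising to the 9th power is a bijection on this group: if a^9 ≡ b^9 then (ab^{−1})^9 = 1, and the only element of order dividing gcd(9, 40) = 1 is 1, so a = b.
With T(0) = 0 this makes T injective on all of ℤ/41ℤ, hence bijective (finite equal-size domain and codomain). In particular T is bijective.
Since T is bijective, we find the preimage of 25. The inverse of x ↦ x^9 on (ℤ/41ℤ)^× is x ↦ x^9, because 9·9 = 81 = 2·40 + 1 ≡ 1 (mod 40) and x^{40} = 1 for x ≠ 0 (Fermat). So T⁻¹(25) = 25^9 mod 41.
Repeated squaring mod 41: 25^1 ≡ 25, 25^2 ≡ 25² = 625 ≡ 10, 25^4 ≡ 10² = 100 ≡ 18, 25^8 ≡ 18² = 324 ≡ 37. Since 9 = 8 + 1, 25^9 ≡ 37·25: 37·25 = 925 ≡ 23. So 25^9 ≡ 23 (mod 41).
Hence T⁻¹(25) = 23.

23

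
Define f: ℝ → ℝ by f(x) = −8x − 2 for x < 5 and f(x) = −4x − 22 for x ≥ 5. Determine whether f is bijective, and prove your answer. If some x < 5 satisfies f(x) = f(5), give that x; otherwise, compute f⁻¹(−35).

Both pieces are strictly decreasing (slopes −8 and −4), so each is injective on its own interval.
The left piece maps (−∞, 5) onto (−42, ∞); the right piece maps [5, ∞) onto (−∞, −42].
Since −42 = −42, the images partition ℝ: f is injective and surjective, hence bijective.
Because the two images are disjoint, no x < 5 has f(x) = f(5), so we compute f⁻¹(−35): −35 lies in (−42, ∞), so solve −8x − 2 = −35: x = (−35 + 2)/(−8) = 33/8.

33/8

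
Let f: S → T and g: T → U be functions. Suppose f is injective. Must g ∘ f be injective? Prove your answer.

No. Take S = T = U = {0, 1, 2}, f = identity (injective), and g(x) = 0 for every x.
Then (g ∘ f)(0) = 0 = (g ∘ f)(2) with 0 ≠ 2, so g ∘ f is not injective.

not injective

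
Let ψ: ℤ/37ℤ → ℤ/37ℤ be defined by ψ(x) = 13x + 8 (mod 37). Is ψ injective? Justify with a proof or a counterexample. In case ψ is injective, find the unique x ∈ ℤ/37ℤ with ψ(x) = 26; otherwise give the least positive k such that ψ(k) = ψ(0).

If ψ(a) = ψ(b), then 13a ≡ 13b (mod 37). Because gcd(13, 37) = 1, we may cancel 13 to get a ≡ b (mod 37).
Thus ψ is injective.
We now compute 13⁻¹ mod 37 explicitly. Euclid's algorithm: 37 = 2·13 + 11, 13 = 1·11 + 2, 11 = 5·2 + 1; back-substituting gives 1 = 20·13 − 7·37, so 13⁻¹ ≡ 20 (mod 37).
Since ψ is injective, we find ψ⁻¹(26): we need 13x ≡ 26 − 8 ≡ 18 (mod 37). Using 13⁻¹ = 20: x ≡ 20·18 = 360 = 9·37 + 27, so x = 27.
Check: ψ(27) = 13·27 + 8 = 359 = 9·37 + 26 ≡ 26 (mod 37).

27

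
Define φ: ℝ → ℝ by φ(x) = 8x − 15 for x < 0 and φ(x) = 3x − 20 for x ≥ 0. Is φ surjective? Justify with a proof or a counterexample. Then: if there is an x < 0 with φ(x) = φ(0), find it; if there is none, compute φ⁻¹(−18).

-5/8

Both pieces are strictly increasing (slopes 8 and 3), so each is injective on its own interval.
The left piece maps (−∞, 0) onto (−∞, −15); the right piece maps [0, ∞) onto [−20, ∞).
The union (−∞, −15) ∪ [−20, ∞) covers ℝ, so φ is surjective.
For the follow-up: the images overlap, so an x < 0 with φ(x) = φ(0) exists. φ(0) = −20; solving 8x − 15 = −20 for x < 0 gives x = (−20 + 15)/8 = −5/8.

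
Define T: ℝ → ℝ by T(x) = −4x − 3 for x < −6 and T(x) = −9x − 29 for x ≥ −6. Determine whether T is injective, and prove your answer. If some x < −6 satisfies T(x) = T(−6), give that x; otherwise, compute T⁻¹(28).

Both pieces are strictly decreasing (slopes −4 and −9), so each is injective on its own interval.
The left piece maps (−∞, −6) onto (21, ∞); the right piece maps [−6, ∞) onto (−∞, 25].
These images overlap. In particular T(−6) = 25 (right piece), and solving −4x − 3 = 25 on the left piece gives x = −7 < −6.
So T(−7) = T(−6) with −7 ≠ −6, and T is not injective. This x = −7 is the requested value below −6.

-7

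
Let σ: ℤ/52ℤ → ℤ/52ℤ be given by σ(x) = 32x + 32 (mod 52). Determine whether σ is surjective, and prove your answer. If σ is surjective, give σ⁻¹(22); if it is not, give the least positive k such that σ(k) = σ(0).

Since gcd(32, 52) = 4, we have 32x ≡ 0 (mod 4) for all x, so σ(x) ≡ 0 (mod 4).
But 1 ≢ 0 (mod 4), so 1 ∈ ℤ/52ℤ has no preimage. So σ is not surjective.
Since σ is not surjective, we find the least positive k with σ(k) = σ(0): this means 32k ≡ 0 (mod 52), i.e. 52 ∣ 32k. Since gcd(32, 52) = 4, dividing through by 4 this holds exactly when 13 ∣ 8k, and as gcd(8, 13) = 1, exactly when 13 ∣ k.
The smallest positive such k is 13.

13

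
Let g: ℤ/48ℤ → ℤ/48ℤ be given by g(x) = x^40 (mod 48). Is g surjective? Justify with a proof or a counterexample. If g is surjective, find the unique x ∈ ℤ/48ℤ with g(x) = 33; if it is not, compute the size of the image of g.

4

g(2): Repeated squaring mod 48: 2^1 ≡ 2, 2^2 ≡ 2² = 4, 2^4 ≡ 4² = 16, 2^8 ≡ 16² = 256 ≡ 16, 2^16 ≡ 16² = 256 ≡ 16, 2^32 ≡ 16² = 256 ≡ 16. Since 40 = 32 + 8, 2^40 ≡ 16·16: 16·16 = 256 ≡ 16. So 2^40 ≡ 16 (mod 48).
g(4): Repeated squaring mod 48: 4^1 ≡ 4, 4^2 ≡ 4² = 16, 4^4 ≡ 16² = 256 ≡ 16, 4^8 ≡ 16² = 256 ≡ 16, 4^16 ≡ 16² = 256 ≡ 16, 4^32 ≡ 16² = 256 ≡ 16. Since 40 = 32 + 8, 4^40 ≡ 16·16: 16·16 = 256 ≡ 16. So 4^40 ≡ 16 (mod 48).
So g(2) = g(4) = 16 while 2 ≠ 4, hence g is not injective.
A non-injective map from the 48-element set ℤ/48ℤ to itself takes at most 47 distinct values, so it cannot be surjective. Thus g is not surjective.
Since g is not surjective, we determine |image(g)|. Computing x^40 mod 48 for each x (by repeated squaring, reducing mod 48 at every step), the values g(0), g(1), …, g(47) are: 0, 1, 16, 33, 16, 1, 0, 1, 16, 33, 16, 1, 0, 1, 16, 33, 16, 1, 0, 1, 16, 33, 16, 1, 0, 1, 16, 33, 16, 1, 0, 1, 16, 33, 16, 1, 0, 1, 16, 33, 16, 1, 0, 1, 16, 33, 16, 1.
The distinct values are {0, 1, 16, 33}; there are 4 of them.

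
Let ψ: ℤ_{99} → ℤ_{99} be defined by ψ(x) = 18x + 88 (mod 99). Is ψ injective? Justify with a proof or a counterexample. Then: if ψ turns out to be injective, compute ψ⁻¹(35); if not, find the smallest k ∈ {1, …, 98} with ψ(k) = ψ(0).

11

We have gcd(18, 99) = 9 > 1. Taking s = 0 and t = 11: ψ(0) = 88 and ψ(11) = 18·11 + 88 = 286 ≡ 88 (mod 99).
So ψ(0) = ψ(11) while 0 ≠ 11, so ψ is not injective.
Since ψ is not injective, we find the least positive k with ψ(k) = ψ(0): this means 18k ≡ 0 (mod 99), i.e. 99 ∣ 18k. Since gcd(18, 99) = 9, dividing through by 9 this holds exactly when 11 ∣ 2k, and as gcd(2, 11) = 1, exactly when 11 ∣ k.
The smallest positive such k is 11.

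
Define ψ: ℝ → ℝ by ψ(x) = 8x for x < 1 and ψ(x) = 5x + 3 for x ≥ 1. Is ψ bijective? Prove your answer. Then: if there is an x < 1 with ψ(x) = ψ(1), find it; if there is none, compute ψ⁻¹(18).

3

Both pieces are strictly increasing (slopes 8 and 5), so each is injective on its own interval.
The left piece maps (−∞, 1) onto (−∞, 8); the right piece maps [1, ∞) onto [8, ∞).
Since 8 = 8, the images partition ℝ: ψ is injective and surjective, hence bijective.
Because the two images are disjoint, no x < 1 has ψ(x) = ψ(1), so we compute ψ⁻¹(18): 18 lies in [8, ∞), so solve 5x + 3 = 18: x = (18 − 3)/5 = 3.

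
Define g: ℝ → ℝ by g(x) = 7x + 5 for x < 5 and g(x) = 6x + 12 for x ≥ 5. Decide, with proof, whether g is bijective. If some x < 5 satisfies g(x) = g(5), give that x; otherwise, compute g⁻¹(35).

Both pieces are strictly increasing (slopes 7 and 6), so each is injective on its own interval.
The left piece maps (−∞, 5) onto (−∞, 40); the right piece maps [5, ∞) onto [42, ∞).
The images leave a gap (40 has no preimage), so g is not surjective, hence not bijective.
Because the two images are disjoint, no x < 5 has g(x) = g(5), so we compute g⁻¹(35): 35 lies in (−∞, 40), so solve 7x + 5 = 35: x = (35 − 5)/7 = 30/7.

30/7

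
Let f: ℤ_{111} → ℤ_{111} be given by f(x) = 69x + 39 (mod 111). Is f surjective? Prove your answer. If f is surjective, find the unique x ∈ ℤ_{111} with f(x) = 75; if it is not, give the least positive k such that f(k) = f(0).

37

Recall that surjectivity means every element of the codomain has a preimage under f.
Since gcd(69, 111) = 3, we have 69x ≡ 0 (mod 3) for all x, so f(x) ≡ 0 (mod 3).
But 1 ≢ 0 (mod 3), so 1 ∈ ℤ_{111} has no preimage. Therefore f is not surjective.
Since f is not surjective, we find the least positive k with f(k) = f(0): this means 69k ≡ 0 (mod 111), i.e. 111 ∣ 69k. Since gcd(69, 111) = 3, dividing through by 3 this holds exactly when 37 ∣ 23k, and as gcd(23, 37) = 1, exactly when 37 ∣ k.
The smallest positive such k is 37.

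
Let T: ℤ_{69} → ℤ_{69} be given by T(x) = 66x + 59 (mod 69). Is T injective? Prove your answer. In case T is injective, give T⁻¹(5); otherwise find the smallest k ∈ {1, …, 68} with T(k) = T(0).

23

We have gcd(66, 69) = 3 > 1. Taking a = 0 and b = 23: T(0) = 59 and T(23) = 66·23 + 59 = 1577 ≡ 59 (mod 69).
So T(0) = T(23) while 0 ≠ 23, so T is not injective.
Since T is not injective, we find the least positive k with T(k) = T(0): this means 66k ≡ 0 (mod 69), i.e. 69 ∣ 66k. Since gcd(66, 69) = 3, dividing through by 3 this holds exactly when 23 ∣ 22k, and as gcd(22, 23) = 1, exactly when 23 ∣ k.
The smallest positive such k is 23.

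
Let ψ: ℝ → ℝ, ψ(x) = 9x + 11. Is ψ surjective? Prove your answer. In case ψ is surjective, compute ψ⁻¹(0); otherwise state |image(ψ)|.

For any y ∈ ℝ, x = (y − 11)/9 satisfies ψ(x) = y.
Therefore ψ is surjective.
Since ψ is surjective, we compute ψ⁻¹(0) = (0 − 11)/9 = −11/9.

-11/9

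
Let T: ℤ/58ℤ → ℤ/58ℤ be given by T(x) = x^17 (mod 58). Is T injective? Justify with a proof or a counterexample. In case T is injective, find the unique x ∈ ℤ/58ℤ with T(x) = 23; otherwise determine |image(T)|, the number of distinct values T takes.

Computing x^17 mod 58 for each x (by repeated squaring, reducing mod 58 at every step), the values T(0), T(1), …, T(57) are: 0, 1, 50, 31, 6, 9, 42, 53, 10, 33, 44, 3, 12, 51, 40, 47, 36, 17, 26, 43, 54, 19, 34, 45, 20, 23, 56, 37, 28, 29, 30, 21, 2, 35, 38, 13, 24, 39, 4, 15, 32, 41, 22, 11, 18, 7, 46, 55, 14, 25, 48, 5, 16, 49, 52, 27, 8, 57.
Every element of ℤ/58ℤ appears exactly once in this list, so T is a bijection, and in particular injective.
Since T is injective, we read off the preimage of 23 from the same table: T(25) = 23, so T⁻¹(23) = 25.

25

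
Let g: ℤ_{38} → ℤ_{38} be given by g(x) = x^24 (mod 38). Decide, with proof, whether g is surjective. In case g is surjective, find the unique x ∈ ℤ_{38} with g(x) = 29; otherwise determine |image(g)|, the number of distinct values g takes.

g(3): Repeated squaring mod 38: 3^1 ≡ 3, 3^2 ≡ 3² = 9, 3^4 ≡ 9² = 81 ≡ 5, 3^8 ≡ 5² = 25, 3^16 ≡ 25² = 625 ≡ 17. Since 24 = 16 + 8, 3^24 ≡ 17·25: 17·25 = 425 ≡ 7. So 3^24 ≡ 7 (mod 38).
g(5): Repeated squaring mod 38: 5^1 ≡ 5, 5^2 ≡ 5² = 25, 5^4 ≡ 25² = 625 ≡ 17, 5^8 ≡ 17² = 289 ≡ 23, 5^16 ≡ 23² = 529 ≡ 35. Since 24 = 16 + 8, 5^24 ≡ 35·23: 35·23 = 805 ≡ 7. So 5^24 ≡ 7 (mod 38).
So g(3) = g(5) = 7 while 3 ≠ 5, thus g is not injective.
A non-injective map from the 38-element set ℤ_{38} to itself takes at most 37 distinct values, so it cannot be surjective. Therefore g is not surjective.
Since g is not surjective, we determine |image(g)|. Computing x^24 mod 38 for each x (by repeated squaring, reducing mod 38 at every step), the values g(0), g(1), …, g(37) are: 0, 1, 26, 7, 30, 7, 30, 1, 20, 11, 30, 1, 20, 11, 26, 11, 26, 7, 20, 19, 20, 7, 26, 11, 26, 11, 20, 1, 30, 11, 20, 1, 30, 7, 30, 7, 26, 1.
The distinct values are {0, 1, 7, 11, 19, 20, 26, 30}; there are 8 of them.

8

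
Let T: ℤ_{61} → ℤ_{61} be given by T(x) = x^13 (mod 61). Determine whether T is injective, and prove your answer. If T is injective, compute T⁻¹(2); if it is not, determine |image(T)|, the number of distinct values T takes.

Since 61 is prime, the nonzero elements of ℤ_{61} form a cyclic group of order 60.
As gcd(13, 60) = 1, raising to the 13th power is a bijection on this group: if u^13 ≡ v^13 then (uv^{−1})^13 = 1, and the only element of order dividing gcd(13, 60) = 1 is 1, so u = v.
With T(0) = 0 this makes T injective on all of ℤ_{61}, hence bijective (finite equal-size domain and codomain). In particular T is injective.
Since T is injective, we find the preimage of 2. The inverse of x ↦ x^13 on (ℤ_{61})^× is x ↦ x^37, because 13·37 = 481 = 8·60 + 1 ≡ 1 (mod 60) and x^{60} = 1 for x ≠ 0 (Fermat). So T⁻¹(2) = 2^37 mod 61.
Repeated squaring mod 61: 2^1 ≡ 2, 2^2 ≡ 2² = 4, 2^4 ≡ 4² = 16, 2^8 ≡ 16² = 256 ≡ 12, 2^16 ≡ 12² = 144 ≡ 22, 2^32 ≡ 22² = 484 ≡ 57. Since 37 = 32 + 4 + 1, 2^37 ≡ 57·16·2: 57·16 = 912 ≡ 58, then 58·2 = 116 ≡ 55. So 2^37 ≡ 55 (mod 61).
Hence T⁻¹(2) = 55.

55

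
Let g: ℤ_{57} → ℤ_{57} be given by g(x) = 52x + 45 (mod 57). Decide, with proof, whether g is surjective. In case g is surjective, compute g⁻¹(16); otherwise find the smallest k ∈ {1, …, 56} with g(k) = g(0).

40

Recall: surjectivity means every element of the codomain has a preimage under g.
Since gcd(52, 57) = 1, 52 is invertible modulo 57. Euclid's algorithm: 57 = 1·52 + 5, 52 = 10·5 + 2, 5 = 2·2 + 1; back-substituting gives 1 = 34·52 − 31·57, so 52⁻¹ ≡ 34 (mod 57).
For any y ∈ ℤ_{57}, x = 34(y − 45) mod 57 satisfies g(x) = 52·34(y − 45) + 45 ≡ y (since 52·34 ≡ 1 mod 57). So every y has a preimage.
Hence g is surjective.
Since g is surjective, we find g⁻¹(16): we need 52x ≡ 16 − 45 ≡ 28 (mod 57). Using 52⁻¹ = 34: x ≡ 34·28 = 952 = 16·57 + 40, so x = 40.
Check: g(40) = 52·40 + 45 = 2125 = 37·57 + 16 ≡ 16 (mod 57).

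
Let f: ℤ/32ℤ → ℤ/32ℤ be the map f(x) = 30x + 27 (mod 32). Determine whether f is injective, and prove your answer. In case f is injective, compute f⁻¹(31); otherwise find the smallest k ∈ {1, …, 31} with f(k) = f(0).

16

By definition, f is injective if f(x_1) = f(x_2) implies x_1 = x_2.
We have gcd(30, 32) = 2 > 1. Taking x_1 = 0 and x_2 = 16: f(0) = 27 and f(16) = 30·16 + 27 = 507 ≡ 27 (mod 32).
So f(0) = f(16) while 0 ≠ 16, hence f is not injective.
Since f is not injective, we find the least positive k with f(k) = f(0): this means 30k ≡ 0 (mod 32), i.e. 32 ∣ 30k. Since gcd(30, 32) = 2, dividing through by 2 this holds exactly when 16 ∣ 15k, and as gcd(15, 16) = 1, exactly when 16 ∣ k.
The smallest positive such k is 16.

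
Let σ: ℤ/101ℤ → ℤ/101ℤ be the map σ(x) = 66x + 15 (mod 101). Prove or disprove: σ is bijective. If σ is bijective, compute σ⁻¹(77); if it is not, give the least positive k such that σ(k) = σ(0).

By definition, σ is injective when σ(a) = σ(b) forces a = b.
Suppose σ(a) = σ(b) in ℤ/101ℤ. Then 66a + 15 ≡ 66b + 15 (mod 101), thus 66(a − b) ≡ 0 (mod 101).
Since gcd(66, 101) = 1, 66 is invertible modulo 101, therefore a − b ≡ 0 (mod 101), i.e. a = b.
We now compute 66⁻¹ mod 101 explicitly. Euclid's algorithm: 101 = 1·66 + 35, 66 = 1·35 + 31, 35 = 1·31 + 4, 31 = 7·4 + 3, 4 = 1·3 + 1; back-substituting gives 1 = 75·66 − 49·101, so 66⁻¹ ≡ 75 (mod 101).
Then y ↦ 75(y − 15) is a two-sided inverse to σ, so every y ∈ ℤ/101ℤ has a preimage.
Therefore σ is bijective.
Since σ is bijective, we compute σ⁻¹(77): solve 66x + 15 ≡ 77 (mod 101), i.e. 66x ≡ 62 (mod 101).
Multiplying by 66⁻¹ = 75 gives x ≡ 75·62 = 4650 = 46·101 + 4 ≡ 4 (mod 101).
Check: σ(4) = 66·4 + 15 = 279 = 2·101 + 77 ≡ 77 (mod 101).

4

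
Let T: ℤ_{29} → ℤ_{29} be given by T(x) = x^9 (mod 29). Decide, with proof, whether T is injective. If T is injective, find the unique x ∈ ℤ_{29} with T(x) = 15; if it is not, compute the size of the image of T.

Since 29 is prime, the nonzero elements of ℤ_{29} form a cyclic group of order 28.
As gcd(9, 28) = 1, raising to the 9th power is a bijection on this group: if x_1^9 ≡ x_2^9 then (x_1x_2^{−1})^9 = 1, and the only element of order dividing gcd(9, 28) = 1 is 1, so x_1 = x_2.
With T(0) = 0 this makes T injective on all of ℤ_{29}, hence bijective (finite equal-size domain and codomain). In particular T is injective.
Since T is injective, we find the preimage of 15. The inverse of x ↦ x^9 on (ℤ_{29})^× is x ↦ x^25, because 9·25 = 225 = 8·28 + 1 ≡ 1 (mod 28) and x^{28} = 1 for x ≠ 0 (Fermat). So T⁻¹(15) = 15^25 mod 29.
Repeated squaring mod 29: 15^1 ≡ 15, 15^2 ≡ 15² = 225 ≡ 22, 15^4 ≡ 22² = 484 ≡ 20, 15^8 ≡ 20² = 400 ≡ 23, 15^16 ≡ 23² = 529 ≡ 7. Since 25 = 16 + 8 + 1, 15^25 ≡ 7·23·15: 7·23 = 161 ≡ 16, then 16·15 = 240 ≡ 8. So 15^25 ≡ 8 (mod 29).
Hence T⁻¹(15) = 8.

8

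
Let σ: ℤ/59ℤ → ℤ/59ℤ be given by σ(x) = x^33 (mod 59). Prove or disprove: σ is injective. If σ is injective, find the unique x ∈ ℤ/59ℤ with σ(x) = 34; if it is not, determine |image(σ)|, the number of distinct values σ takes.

Since 59 is prime, the nonzero elements of ℤ/59ℤ form a cyclic group of order 58.
As gcd(33, 58) = 1, raising to the 33rd power is a bijection on this group: if u^33 ≡ v^33 then (uv^{−1})^33 = 1, and the only element of order dividing gcd(33, 58) = 1 is 1, so u = v.
With σ(0) = 0 this makes σ injective on all of ℤ/59ℤ, hence bijective (finite equal-size domain and codomain). In particular σ is injective.
Since σ is injective, we find the preimage of 34. The inverse of x ↦ x^33 on (ℤ/59ℤ)^× is x ↦ x^51, because 33·51 = 1683 = 29·58 + 1 ≡ 1 (mod 58) and x^{58} = 1 for x ≠ 0 (Fermat). So σ⁻¹(34) = 34^51 mod 59.
Repeated squaring mod 59: 34^1 ≡ 34, 34^2 ≡ 34² = 1156 ≡ 35, 34^4 ≡ 35² = 1225 ≡ 45, 34^8 ≡ 45² = 2025 ≡ 19, 34^16 ≡ 19² = 361 ≡ 7, 34^32 ≡ 7² = 49. Since 51 = 32 + 16 + 2 + 1, 34^51 ≡ 49·7·35·34: 49·7 = 343 ≡ 48, then 48·35 = 1680 ≡ 28, then 28·34 = 952 ≡ 8. So 34^51 ≡ 8 (mod 59).
Hence σ⁻¹(34) = 8.

8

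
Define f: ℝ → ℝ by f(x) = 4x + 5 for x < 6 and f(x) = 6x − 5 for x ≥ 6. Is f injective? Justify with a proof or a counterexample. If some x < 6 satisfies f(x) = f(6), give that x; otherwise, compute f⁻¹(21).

4

Both pieces are strictly increasing (slopes 4 and 6), so each is injective on its own interval.
The left piece maps (−∞, 6) onto (−∞, 29); the right piece maps [6, ∞) onto [31, ∞).
These images are disjoint, so no value is attained by both pieces. So f is injective.
Because the two images are disjoint, no x < 6 has f(x) = f(6), so we compute f⁻¹(21): 21 lies in (−∞, 29), so solve 4x + 5 = 21: x = (21 − 5)/4 = 4.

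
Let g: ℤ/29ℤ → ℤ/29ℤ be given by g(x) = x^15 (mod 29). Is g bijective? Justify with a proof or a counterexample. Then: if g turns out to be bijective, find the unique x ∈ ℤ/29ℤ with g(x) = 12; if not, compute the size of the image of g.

Since 29 is prime, the nonzero elements of ℤ/29ℤ form a cyclic group of order 28.
As gcd(15, 28) = 1, raising to the 15th power is a bijection on this group: if a^15 ≡ b^15 then (ab^{−1})^15 = 1, and the only element of order dividing gcd(15, 28) = 1 is 1, so a = b.
With g(0) = 0 this makes g injective on all of ℤ/29ℤ, hence bijective (finite equal-size domain and codomain). In particular g is bijective.
Since g is bijective, we find the preimage of 12. The inverse of x ↦ x^15 on (ℤ/29ℤ)^× is x ↦ x^15, because 15·15 = 225 = 8·28 + 1 ≡ 1 (mod 28) and x^{28} = 1 for x ≠ 0 (Fermat). So g⁻¹(12) = 12^15 mod 29.
Repeated squaring mod 29: 12^1 ≡ 12, 12^2 ≡ 12² = 144 ≡ 28, 12^4 ≡ 28² = 784 ≡ 1, 12^8 ≡ 1² = 1. Since 15 = 8 + 4 + 2 + 1, 12^15 ≡ 1·1·28·12: 1·1 = 1, then 1·28 = 28, then 28·12 = 336 ≡ 17. So 12^15 ≡ 17 (mod 29).
Hence g⁻¹(12) = 17.

17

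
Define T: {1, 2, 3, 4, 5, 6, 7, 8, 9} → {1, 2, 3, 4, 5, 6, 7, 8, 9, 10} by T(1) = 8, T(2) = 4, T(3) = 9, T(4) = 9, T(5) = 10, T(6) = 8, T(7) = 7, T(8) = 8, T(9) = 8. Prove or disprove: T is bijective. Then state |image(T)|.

T(3) = 9 = T(4) with 3 ≠ 4, so T is not injective, hence not bijective.
The image of T is {4, 7, 8, 9, 10}, which has 5 elements.

5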